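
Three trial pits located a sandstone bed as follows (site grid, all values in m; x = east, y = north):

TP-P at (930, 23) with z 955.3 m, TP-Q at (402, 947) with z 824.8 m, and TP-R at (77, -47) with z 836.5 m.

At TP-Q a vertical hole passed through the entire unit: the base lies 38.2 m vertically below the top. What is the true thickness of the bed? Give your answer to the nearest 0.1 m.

37.7 m

Two edge vectors: TP-P→TP-Q = (-528, 924, -130.5), TP-P→TP-R = (-853, -70, -118.8).
Normal n = (TP-P→TP-Q) × (TP-P→TP-R) = (-118906.2, 48590.1, 825132).
So ∂z/∂x = −n_x/n_z = 0.14411 and ∂z/∂y = −n_y/n_z = −0.05889.
|∇z| = √(a²+b²) = 0.15567, so dip δ = arctan(0.15567) = 8.85°.
True thickness = vertical thickness × cos δ = 38.2 × cos 8.85° = 37.7 m.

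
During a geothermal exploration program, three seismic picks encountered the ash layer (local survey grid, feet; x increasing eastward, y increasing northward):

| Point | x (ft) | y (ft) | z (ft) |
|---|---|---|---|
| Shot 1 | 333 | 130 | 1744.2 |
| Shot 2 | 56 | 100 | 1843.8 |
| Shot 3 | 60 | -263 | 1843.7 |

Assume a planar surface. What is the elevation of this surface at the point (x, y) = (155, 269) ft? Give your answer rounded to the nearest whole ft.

1808 ft

Let the plane be z = a·x + b·y + c.
Shot 2−Shot 1: −277a − 30b = 99.6;  Shot 3−Shot 1: −273a − 393b = 99.5.
Solving gives a = −0.35917, b = −0.00368.
Then c = 1744.2 − a·333 − b·130 = 1864.28.
At (155, 269): z = −55.7 − 1.0 + 1864.28 = 1807.6 ft.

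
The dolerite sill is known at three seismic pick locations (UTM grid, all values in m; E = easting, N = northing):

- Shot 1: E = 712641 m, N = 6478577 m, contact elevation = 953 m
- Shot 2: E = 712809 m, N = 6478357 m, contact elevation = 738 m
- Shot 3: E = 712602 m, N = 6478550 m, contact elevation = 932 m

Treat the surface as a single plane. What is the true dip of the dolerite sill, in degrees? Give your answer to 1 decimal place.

Let the plane be z = a·E + b·N + c.
Shot 2−Shot 1: 168a − 220b = −215;  Shot 3−Shot 1: −39a − 27b = −21.
Solving gives a = −0.09035, b = 0.90828.
Gradient magnitude |∇z| = √(a² + b²) = √(0.00816 + 0.82497) = 0.91276.
True dip = arctan(0.91276) = 42.4°, dipping toward S (azimuth ≈ 174°).

42.4°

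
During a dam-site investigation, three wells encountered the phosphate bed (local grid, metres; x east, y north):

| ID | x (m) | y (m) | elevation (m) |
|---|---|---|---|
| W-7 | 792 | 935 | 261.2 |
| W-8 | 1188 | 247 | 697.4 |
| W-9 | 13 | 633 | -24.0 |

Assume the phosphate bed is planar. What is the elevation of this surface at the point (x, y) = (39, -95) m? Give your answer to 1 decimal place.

Two edge vectors: W-7→W-8 = (396, -688, 436.2), W-7→W-9 = (-779, -302, -285.2).
Normal n = (W-7→W-8) × (W-7→W-9) = (327950, -226860.6, -655544).
So ∂z/∂x = −n_x/n_z = 0.500272 and ∂z/∂y = −n_y/n_z = −0.346065.
Intercept c from W-7: 261.2 − 396.22 + 323.57 = 188.56.
At (39, -95): z = 19.5 + 32.9 + 188.56 = 240.9 m.

240.9 m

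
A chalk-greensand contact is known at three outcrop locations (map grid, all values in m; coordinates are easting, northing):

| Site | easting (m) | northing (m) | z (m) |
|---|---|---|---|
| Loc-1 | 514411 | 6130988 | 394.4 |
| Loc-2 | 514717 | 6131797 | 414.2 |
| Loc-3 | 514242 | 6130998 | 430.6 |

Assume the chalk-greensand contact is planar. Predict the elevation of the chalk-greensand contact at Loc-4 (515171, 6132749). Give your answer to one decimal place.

Let the plane be z = a·easting + b·northing + c.
Loc-2−Loc-1: 306a + 809b = 19.8;  Loc-3−Loc-1: −169a + 10b = 36.2.
Solving gives a = −0.208095521, b = 0.103185698.
Then c = 394.4 − a·514411 − b·6130988 = −525189.25.
At (515171, 6132749): z = −107204.8 + 632812.0 − 525189.25 = 418.0 m.

418.0 m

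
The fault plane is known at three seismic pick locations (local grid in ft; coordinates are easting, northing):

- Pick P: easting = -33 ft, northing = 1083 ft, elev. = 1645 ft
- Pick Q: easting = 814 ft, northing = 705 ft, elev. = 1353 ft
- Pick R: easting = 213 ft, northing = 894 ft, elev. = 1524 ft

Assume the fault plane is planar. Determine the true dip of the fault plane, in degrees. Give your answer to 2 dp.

Let the plane be z = a·easting + b·northing + c.
Pick Q−Pick P: 847a − 378b = −292;  Pick R−Pick P: 246a − 189b = −121.
Solving gives a = −0.14085, b = 0.45689.
Gradient magnitude |∇z| = √(a² + b²) = √(0.01984 + 0.20875) = 0.47811.
True dip = arctan(0.47811) = 25.55°, dipping toward SSE (azimuth ≈ 163°).

25.55°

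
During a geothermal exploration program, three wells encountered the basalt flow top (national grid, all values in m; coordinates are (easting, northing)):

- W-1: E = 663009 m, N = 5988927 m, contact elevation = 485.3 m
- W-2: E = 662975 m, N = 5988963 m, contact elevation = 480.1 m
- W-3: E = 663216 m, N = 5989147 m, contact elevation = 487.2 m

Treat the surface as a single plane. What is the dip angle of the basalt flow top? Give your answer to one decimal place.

6.0°

Let the plane be z = a·E + b·N + c.
W-2−W-1: −34a + 36b = −5.2;  W-3−W-1: 207a + 220b = 1.9.
Solving gives a = 0.08119, b = −0.06776.
Gradient magnitude |∇z| = √(a² + b²) = √(0.00659 + 0.00459) = 0.10575.
True dip = arctan(0.10575) = 6.0°, dipping toward NW (azimuth ≈ 310°).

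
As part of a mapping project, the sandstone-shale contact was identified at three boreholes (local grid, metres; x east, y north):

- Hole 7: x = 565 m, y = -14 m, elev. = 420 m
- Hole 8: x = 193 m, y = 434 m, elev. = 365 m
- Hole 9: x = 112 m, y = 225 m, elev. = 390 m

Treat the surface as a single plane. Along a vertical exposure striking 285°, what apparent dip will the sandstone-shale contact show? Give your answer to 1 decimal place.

Let the plane be z = a·x + b·y + c.
Hole 8−Hole 7: −372a + 448b = −55;  Hole 9−Hole 7: −453a + 239b = −30.
Solving gives a = 0.00259, b = −0.12062.
Unit vector along 285° is (sin 285°, cos 285°) = (-0.9659, 0.2588).
Slope in that direction = a·(-0.9659) + b·(0.2588) = −0.03372.
Apparent dip = arctan|0.03372| = 1.9° (true dip is 6.9°, so apparent ≤ true as expected).

1.9°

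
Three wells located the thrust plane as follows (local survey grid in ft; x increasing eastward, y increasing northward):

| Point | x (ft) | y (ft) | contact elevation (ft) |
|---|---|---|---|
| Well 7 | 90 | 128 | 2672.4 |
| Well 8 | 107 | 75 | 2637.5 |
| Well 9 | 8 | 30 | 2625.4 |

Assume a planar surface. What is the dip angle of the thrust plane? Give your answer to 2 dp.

Let the plane be z = a·x + b·y + c.
Well 8−Well 7: 17a − 53b = −34.9;  Well 9−Well 7: −82a − 98b = −47.
Solving gives a = −0.15456, b = 0.60892.
Gradient magnitude |∇z| = √(a² + b²) = √(0.02389 + 0.37078) = 0.62822.
True dip = arctan(0.62822) = 32.14°, dipping toward SSE (azimuth ≈ 166°).

32.14°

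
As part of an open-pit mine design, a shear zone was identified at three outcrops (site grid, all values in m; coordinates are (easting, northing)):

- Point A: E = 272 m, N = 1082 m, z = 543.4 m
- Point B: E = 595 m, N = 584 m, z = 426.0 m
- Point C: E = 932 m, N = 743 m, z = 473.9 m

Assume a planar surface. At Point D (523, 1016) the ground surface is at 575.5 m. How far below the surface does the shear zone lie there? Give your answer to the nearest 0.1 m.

42.7 m

Two edge vectors: Point A→Point B = (323, -498, -117.4), Point A→Point C = (660, -339, -69.5).
Normal n = (Point A→Point B) × (Point A→Point C) = (-5187.6, -55035.5, 219183).
So ∂z/∂E = −n_x/n_z = 0.023668 and ∂z/∂N = −n_y/n_z = 0.251094.
Intercept c from Point A: 543.4 − 6.44 − 271.68 = 265.28.
At (523, 1016): z_contact = 12.38 + 255.11 + 265.28 = 532.77 m.
Depth below ground = 575.5 − 532.77 = 42.7 m.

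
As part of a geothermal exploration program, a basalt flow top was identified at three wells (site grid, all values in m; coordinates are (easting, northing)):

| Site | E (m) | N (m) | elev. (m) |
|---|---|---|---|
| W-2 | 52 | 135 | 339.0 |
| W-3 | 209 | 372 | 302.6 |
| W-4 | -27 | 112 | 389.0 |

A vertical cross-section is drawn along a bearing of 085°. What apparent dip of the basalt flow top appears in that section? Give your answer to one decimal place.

Let the plane be z = a·E + b·N + c.
W-3−W-2: 157a + 237b = −36.4;  W-4−W-2: −79a − 23b = 50.
Solving gives a = −0.72875, b = 0.32917.
Unit vector along 085° is (sin 85°, cos 85°) = (0.9962, 0.0872).
Slope in that direction = a·(0.9962) + b·(0.0872) = −0.69728.
Apparent dip = arctan|0.69728| = 34.9° (true dip is 38.6°, so apparent ≤ true as expected).

34.9°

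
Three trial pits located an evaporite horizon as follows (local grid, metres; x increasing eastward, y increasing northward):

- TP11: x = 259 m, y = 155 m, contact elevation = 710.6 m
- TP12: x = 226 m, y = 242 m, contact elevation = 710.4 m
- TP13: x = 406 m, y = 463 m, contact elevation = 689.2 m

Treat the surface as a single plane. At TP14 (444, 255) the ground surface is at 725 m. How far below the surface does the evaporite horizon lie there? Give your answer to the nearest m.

32 m

Let the plane be z = a·x + b·y + c.
TP12−TP11: −33a + 87b = −0.2;  TP13−TP11: 147a + 308b = −21.4.
Solving gives a = −0.07843, b = −0.03205.
Then c = 710.6 − a·259 − b·155 = 735.88.
At (444, 255): z_contact = −34.8 − 8.2 + 735.88 = 692.9 m.
Depth below ground = 725 − 692.9 = 32 m.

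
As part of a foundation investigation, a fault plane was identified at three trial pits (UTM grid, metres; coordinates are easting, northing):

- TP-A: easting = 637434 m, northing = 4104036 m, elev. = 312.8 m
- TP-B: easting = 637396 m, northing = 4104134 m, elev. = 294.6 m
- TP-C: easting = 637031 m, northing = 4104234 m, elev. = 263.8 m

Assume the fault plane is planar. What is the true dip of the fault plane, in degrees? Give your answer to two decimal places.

Let the plane be z = a·easting + b·northing + c.
TP-B−TP-A: −38a + 98b = −18.2;  TP-C−TP-A: −403a + 198b = −49.
Solving gives a = 0.03749, b = −0.17118.
Gradient magnitude |∇z| = √(a² + b²) = √(0.00141 + 0.02930) = 0.17524.
True dip = arctan(0.17524) = 9.94°, dipping toward NNW (azimuth ≈ 348°).

9.94°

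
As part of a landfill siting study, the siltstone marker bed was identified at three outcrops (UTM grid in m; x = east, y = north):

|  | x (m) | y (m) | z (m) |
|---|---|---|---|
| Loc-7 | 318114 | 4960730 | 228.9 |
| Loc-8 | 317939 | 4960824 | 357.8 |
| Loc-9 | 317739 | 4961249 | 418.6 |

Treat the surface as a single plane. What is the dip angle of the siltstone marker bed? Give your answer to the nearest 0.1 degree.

42.7°

Two edge vectors: Loc-7→Loc-8 = (-175, 94, 128.9), Loc-7→Loc-9 = (-375, 519, 189.7).
Normal n = (Loc-7→Loc-8) × (Loc-7→Loc-9) = (-49067.3, -15140, -55575).
So ∂z/∂x = −n_x/n_z = −0.88290 and ∂z/∂y = −n_y/n_z = −0.27242.
Gradient magnitude |∇z| = √(a² + b²) = √(0.77952 + 0.07422) = 0.92398.
True dip = arctan(0.92398) = 42.7°, dipping toward ENE (azimuth ≈ 073°).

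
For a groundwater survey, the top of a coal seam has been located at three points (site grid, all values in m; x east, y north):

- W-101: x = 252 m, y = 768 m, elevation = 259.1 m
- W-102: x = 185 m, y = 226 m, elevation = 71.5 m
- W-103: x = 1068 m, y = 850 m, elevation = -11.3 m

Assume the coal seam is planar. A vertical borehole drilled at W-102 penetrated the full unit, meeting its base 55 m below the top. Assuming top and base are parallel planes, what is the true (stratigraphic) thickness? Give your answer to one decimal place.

48.4 m

Let the plane be z = a·x + b·y + c.
W-102−W-101: −67a − 542b = −187.6;  W-103−W-101: 816a + 82b = −270.4.
Solving gives a = −0.37076, b = 0.39196.
|∇z| = √(a²+b²) = 0.53953, so dip δ = arctan(0.53953) = 28.35°.
True thickness = vertical thickness × cos δ = 55 × cos 28.35° = 48.4 m.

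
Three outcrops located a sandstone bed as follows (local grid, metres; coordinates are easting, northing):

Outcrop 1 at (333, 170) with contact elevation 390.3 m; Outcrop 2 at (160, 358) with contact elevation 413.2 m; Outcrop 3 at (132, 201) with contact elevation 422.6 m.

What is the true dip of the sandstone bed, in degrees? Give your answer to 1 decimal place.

Let the plane be z = a·easting + b·northing + c.
Outcrop 2−Outcrop 1: −173a + 188b = 22.9;  Outcrop 3−Outcrop 1: −201a + 31b = 32.3.
Solving gives a = −0.16538, b = −0.03038.
Gradient magnitude |∇z| = √(a² + b²) = √(0.02735 + 0.00092) = 0.16815.
True dip = arctan(0.16815) = 9.5°, dipping toward E (azimuth ≈ 080°).

9.5°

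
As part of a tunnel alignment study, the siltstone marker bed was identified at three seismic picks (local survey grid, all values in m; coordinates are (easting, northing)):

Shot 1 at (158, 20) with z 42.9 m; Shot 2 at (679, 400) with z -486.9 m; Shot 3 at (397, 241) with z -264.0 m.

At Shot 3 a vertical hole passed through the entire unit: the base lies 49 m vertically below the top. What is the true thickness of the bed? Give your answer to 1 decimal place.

28.9 m

Two edge vectors: Shot 1→Shot 2 = (521, 380, -529.8), Shot 1→Shot 3 = (239, 221, -306.9).
Normal n = (Shot 1→Shot 2) × (Shot 1→Shot 3) = (463.8, 33272.7, 24321).
So ∂z/∂E = −n_x/n_z = −0.01907 and ∂z/∂N = −n_y/n_z = −1.36806.
|∇z| = √(a²+b²) = 1.36820, so dip δ = arctan(1.36820) = 53.84°.
True thickness = vertical thickness × cos δ = 49 × cos 53.84° = 28.9 m.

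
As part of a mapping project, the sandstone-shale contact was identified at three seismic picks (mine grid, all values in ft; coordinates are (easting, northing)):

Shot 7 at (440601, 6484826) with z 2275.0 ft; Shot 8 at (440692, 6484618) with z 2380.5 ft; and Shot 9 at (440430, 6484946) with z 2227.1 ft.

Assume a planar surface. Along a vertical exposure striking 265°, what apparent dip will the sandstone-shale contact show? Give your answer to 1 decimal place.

Two edge vectors: Shot 7→Shot 8 = (91, -208, 105.5), Shot 7→Shot 9 = (-171, 120, -47.9).
Normal n = (Shot 7→Shot 8) × (Shot 7→Shot 9) = (-2696.8, -13681.6, -24648).
So ∂z/∂E = −n_x/n_z = −0.10941 and ∂z/∂N = −n_y/n_z = −0.55508.
Unit vector along 265° is (sin 265°, cos 265°) = (-0.9962, -0.0872).
Slope in that direction = a·(-0.9962) + b·(-0.0872) = 0.15737.
Apparent dip = arctan|0.15737| = 8.9° (true dip is 29.5°, so apparent ≤ true as expected).

8.9°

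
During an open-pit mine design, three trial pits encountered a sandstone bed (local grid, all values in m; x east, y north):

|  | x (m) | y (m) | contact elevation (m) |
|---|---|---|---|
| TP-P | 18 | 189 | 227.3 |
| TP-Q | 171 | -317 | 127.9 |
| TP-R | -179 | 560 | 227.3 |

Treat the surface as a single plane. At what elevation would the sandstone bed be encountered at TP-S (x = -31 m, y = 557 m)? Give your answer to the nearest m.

353 m

Two edge vectors: TP-P→TP-Q = (153, -506, -99.4), TP-P→TP-R = (-197, 371, 0).
Normal n = (TP-P→TP-Q) × (TP-P→TP-R) = (36877.4, 19581.8, -42919).
So ∂z/∂x = −n_x/n_z = 0.85923 and ∂z/∂y = −n_y/n_z = 0.45625.
Intercept c from TP-P: 227.3 − 15.47 − 86.23 = 125.60.
At (-31, 557): z = −26.6 + 254.1 + 125.60 = 353.1 m.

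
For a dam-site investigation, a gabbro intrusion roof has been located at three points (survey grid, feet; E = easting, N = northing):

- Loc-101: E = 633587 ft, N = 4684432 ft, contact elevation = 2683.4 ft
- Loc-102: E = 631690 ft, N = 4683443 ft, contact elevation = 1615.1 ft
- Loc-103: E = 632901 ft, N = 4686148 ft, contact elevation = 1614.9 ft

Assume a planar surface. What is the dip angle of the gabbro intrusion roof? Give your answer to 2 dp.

38.83°

Let the plane be z = a·E + b·N + c.
Loc-102−Loc-101: −1897a − 989b = −1068.3;  Loc-103−Loc-101: −686a + 1716b = −1068.5.
Solving gives a = 0.73466, b = −0.32897.
Gradient magnitude |∇z| = √(a² + b²) = √(0.53973 + 0.10822) = 0.80496.
True dip = arctan(0.80496) = 38.83°, dipping toward WNW (azimuth ≈ 294°).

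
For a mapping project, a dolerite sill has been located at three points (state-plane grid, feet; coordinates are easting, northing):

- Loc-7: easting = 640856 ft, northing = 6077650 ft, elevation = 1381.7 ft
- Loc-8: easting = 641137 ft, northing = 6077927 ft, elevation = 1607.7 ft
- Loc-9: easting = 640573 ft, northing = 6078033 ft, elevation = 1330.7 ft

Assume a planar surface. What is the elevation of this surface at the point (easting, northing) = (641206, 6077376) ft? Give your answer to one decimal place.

1498.0 ft

Let the plane be z = a·easting + b·northing + c.
Loc-8−Loc-7: 281a + 277b = 226;  Loc-9−Loc-7: −283a + 383b = −51.
Solving gives a = 0.541276463, b = 0.266791747.
Then c = 1381.7 − a·640856 − b·6077650 = −1966965.43.
At (641206, 6077376): z = 347069.7 + 1621393.8 − 1966965.43 = 1498.0 ft.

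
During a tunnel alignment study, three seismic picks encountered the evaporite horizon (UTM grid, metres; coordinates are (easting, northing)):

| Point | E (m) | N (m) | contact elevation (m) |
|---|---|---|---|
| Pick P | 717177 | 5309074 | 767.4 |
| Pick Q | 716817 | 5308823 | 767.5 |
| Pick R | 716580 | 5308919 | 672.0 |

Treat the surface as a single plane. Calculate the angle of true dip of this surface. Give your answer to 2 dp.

Two edge vectors: Pick P→Pick Q = (-360, -251, 0.1), Pick P→Pick R = (-597, -155, -95.4).
Normal n = (Pick P→Pick Q) × (Pick P→Pick R) = (23960.9, -34403.7, -94047).
So ∂z/∂E = −n_x/n_z = 0.25478 and ∂z/∂N = −n_y/n_z = −0.36581.
Gradient magnitude |∇z| = √(a² + b²) = √(0.06491 + 0.13382) = 0.44579.
True dip = arctan(0.44579) = 24.03°, dipping toward NW (azimuth ≈ 325°).

24.03°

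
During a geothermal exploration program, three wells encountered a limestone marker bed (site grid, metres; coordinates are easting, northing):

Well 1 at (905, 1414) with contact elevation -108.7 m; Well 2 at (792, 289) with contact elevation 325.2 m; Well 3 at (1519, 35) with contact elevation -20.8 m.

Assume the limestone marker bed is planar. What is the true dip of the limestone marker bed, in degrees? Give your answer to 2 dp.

Two edge vectors: Well 1→Well 2 = (-113, -1125, 433.9), Well 1→Well 3 = (614, -1379, 87.9).
Normal n = (Well 1→Well 2) × (Well 1→Well 3) = (499460.6, 276347.3, 846577).
So ∂z/∂easting = −n_x/n_z = −0.58998 and ∂z/∂northing = −n_y/n_z = −0.32643.
Gradient magnitude |∇z| = √(a² + b²) = √(0.34807 + 0.10656) = 0.67426.
True dip = arctan(0.67426) = 33.99°, dipping toward ENE (azimuth ≈ 061°).

33.99°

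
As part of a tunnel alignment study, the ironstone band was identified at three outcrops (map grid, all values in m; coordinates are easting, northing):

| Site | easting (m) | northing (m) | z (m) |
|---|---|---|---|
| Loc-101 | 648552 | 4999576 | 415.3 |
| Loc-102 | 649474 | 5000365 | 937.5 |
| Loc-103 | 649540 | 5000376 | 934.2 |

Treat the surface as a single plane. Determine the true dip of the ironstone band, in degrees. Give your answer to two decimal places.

42.50°

Two edge vectors: Loc-101→Loc-102 = (922, 789, 522.2), Loc-101→Loc-103 = (988, 800, 518.9).
Normal n = (Loc-101→Loc-102) × (Loc-101→Loc-103) = (-8347.9, 37507.8, -41932).
So ∂z/∂easting = −n_x/n_z = −0.19908 and ∂z/∂northing = −n_y/n_z = 0.89449.
Gradient magnitude |∇z| = √(a² + b²) = √(0.03963 + 0.80011) = 0.91638.
True dip = arctan(0.91638) = 42.50°, dipping toward SSE (azimuth ≈ 167°).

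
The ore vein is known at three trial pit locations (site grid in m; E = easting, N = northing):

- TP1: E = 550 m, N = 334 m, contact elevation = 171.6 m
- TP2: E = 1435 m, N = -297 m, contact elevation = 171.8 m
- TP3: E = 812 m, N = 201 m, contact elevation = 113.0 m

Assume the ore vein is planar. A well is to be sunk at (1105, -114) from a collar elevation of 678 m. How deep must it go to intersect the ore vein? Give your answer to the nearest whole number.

449 m

Let the plane be z = a·E + b·N + c.
TP2−TP1: 885a − 631b = 0.2;  TP3−TP1: 262a − 133b = −58.6.
Solving gives a = −0.77710, b = −1.09023.
Then c = 171.6 − a·550 − b·334 = 963.14.
At (1105, -114): z_contact = −858.7 + 124.3 + 963.14 = 228.7 m.
Depth below ground = 678 − 228.7 = 449 m.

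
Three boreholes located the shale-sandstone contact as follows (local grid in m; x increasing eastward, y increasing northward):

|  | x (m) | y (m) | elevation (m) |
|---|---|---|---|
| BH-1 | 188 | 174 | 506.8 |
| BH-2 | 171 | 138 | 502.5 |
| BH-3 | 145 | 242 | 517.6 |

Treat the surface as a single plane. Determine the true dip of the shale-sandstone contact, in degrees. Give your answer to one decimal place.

Let the plane be z = a·x + b·y + c.
BH-2−BH-1: −17a − 36b = −4.3;  BH-3−BH-1: −43a + 68b = 10.8.
Solving gives a = −0.03565, b = 0.13628.
Gradient magnitude |∇z| = √(a² + b²) = √(0.00127 + 0.01857) = 0.14087.
True dip = arctan(0.14087) = 8.0°, dipping toward SSE (azimuth ≈ 165°).

8.0°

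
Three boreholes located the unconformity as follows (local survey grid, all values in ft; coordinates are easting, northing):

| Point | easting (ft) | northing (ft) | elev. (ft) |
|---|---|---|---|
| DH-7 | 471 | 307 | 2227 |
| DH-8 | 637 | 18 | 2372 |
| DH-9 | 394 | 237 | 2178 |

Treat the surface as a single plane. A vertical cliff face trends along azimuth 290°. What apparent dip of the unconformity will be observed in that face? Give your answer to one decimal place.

35.2°

Let the plane be z = a·easting + b·northing + c.
DH-8−DH-7: 166a − 289b = 145;  DH-9−DH-7: −77a − 70b = −49.
Solving gives a = 0.71771, b = −0.08948.
Unit vector along 290° is (sin 290°, cos 290°) = (-0.9397, 0.3420).
Slope in that direction = a·(-0.9397) + b·(0.3420) = −0.70503.
Apparent dip = arctan|0.70503| = 35.2° (true dip is 35.9°, so apparent ≤ true as expected).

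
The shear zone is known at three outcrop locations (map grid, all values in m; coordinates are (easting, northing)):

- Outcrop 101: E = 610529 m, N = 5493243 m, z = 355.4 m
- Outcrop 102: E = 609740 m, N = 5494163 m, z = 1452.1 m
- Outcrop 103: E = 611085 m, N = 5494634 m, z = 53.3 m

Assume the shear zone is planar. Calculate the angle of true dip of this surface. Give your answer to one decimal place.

48.9°

Let the plane be z = a·E + b·N + c.
Outcrop 102−Outcrop 101: −789a + 920b = 1096.7;  Outcrop 103−Outcrop 101: 556a + 1391b = −302.1.
Solving gives a = −1.12083, b = 0.23083.
Gradient magnitude |∇z| = √(a² + b²) = √(1.25627 + 0.05328) = 1.14436.
True dip = arctan(1.14436) = 48.9°, dipping toward ESE (azimuth ≈ 102°).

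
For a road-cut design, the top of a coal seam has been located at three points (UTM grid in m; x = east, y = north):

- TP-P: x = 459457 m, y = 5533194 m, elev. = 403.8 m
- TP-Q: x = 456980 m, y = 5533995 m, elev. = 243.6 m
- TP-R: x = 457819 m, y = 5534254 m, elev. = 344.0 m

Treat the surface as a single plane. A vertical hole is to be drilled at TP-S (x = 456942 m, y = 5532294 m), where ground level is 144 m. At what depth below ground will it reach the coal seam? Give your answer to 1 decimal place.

51.9 m

Let the plane be z = a·x + b·y + c.
TP-Q−TP-P: −2477a + 801b = −160.2;  TP-R−TP-P: −1638a + 1060b = −59.8.
Solving gives a = 0.092808976, b = 0.087001040.
Then c = 403.8 − a·459457 − b·5533194 = −523631.57.
At (456942, 5532294): z_contact = 42408.32 + 481315.33 − 523631.57 = 92.08 m.
Depth below ground = 144 − 92.08 = 51.9 m.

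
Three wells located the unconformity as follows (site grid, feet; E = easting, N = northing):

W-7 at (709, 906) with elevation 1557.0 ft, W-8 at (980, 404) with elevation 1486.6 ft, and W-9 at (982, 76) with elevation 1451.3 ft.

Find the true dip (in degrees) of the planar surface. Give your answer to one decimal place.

Two edge vectors: W-7→W-8 = (271, -502, -70.4), W-7→W-9 = (273, -830, -105.7).
Normal n = (W-7→W-8) × (W-7→W-9) = (-5370.6, 9425.5, -87884).
So ∂z/∂E = −n_x/n_z = −0.06111 and ∂z/∂N = −n_y/n_z = 0.10725.
Gradient magnitude |∇z| = √(a² + b²) = √(0.00373 + 0.01150) = 0.12344.
True dip = arctan(0.12344) = 7.0°, dipping toward SSE (azimuth ≈ 150°).

7.0°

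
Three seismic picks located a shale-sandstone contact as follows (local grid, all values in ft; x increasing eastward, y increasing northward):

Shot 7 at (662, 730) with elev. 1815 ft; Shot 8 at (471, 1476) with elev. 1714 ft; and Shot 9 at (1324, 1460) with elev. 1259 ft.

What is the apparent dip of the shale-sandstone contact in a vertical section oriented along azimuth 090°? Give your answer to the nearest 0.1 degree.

Two edge vectors: Shot 7→Shot 8 = (-191, 746, -101), Shot 7→Shot 9 = (662, 730, -556).
Normal n = (Shot 7→Shot 8) × (Shot 7→Shot 9) = (-341046, -173058, -633282).
So ∂z/∂x = −n_x/n_z = −0.53854 and ∂z/∂y = −n_y/n_z = −0.27327.
Unit vector along 090° is (sin 90°, cos 90°) = (1.0000, 0.0000).
Slope in that direction = a·(1.0000) + b·(0.0000) = −0.53854.
Apparent dip = arctan|0.53854| = 28.3° (true dip is 31.1°, so apparent ≤ true as expected).

28.3°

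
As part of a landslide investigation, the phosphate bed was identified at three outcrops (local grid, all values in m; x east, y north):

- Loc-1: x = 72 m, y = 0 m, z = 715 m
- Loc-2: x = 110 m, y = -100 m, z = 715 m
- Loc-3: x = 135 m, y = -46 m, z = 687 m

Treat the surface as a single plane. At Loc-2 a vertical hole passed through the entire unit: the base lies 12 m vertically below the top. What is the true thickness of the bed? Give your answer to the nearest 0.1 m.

10.0 m

Two edge vectors: Loc-1→Loc-2 = (38, -100, 0), Loc-1→Loc-3 = (63, -46, -28).
Normal n = (Loc-1→Loc-2) × (Loc-1→Loc-3) = (2800, 1064, 4552).
So ∂z/∂x = −n_x/n_z = −0.61511 and ∂z/∂y = −n_y/n_z = −0.23374.
|∇z| = √(a²+b²) = 0.65803, so dip δ = arctan(0.65803) = 33.35°.
True thickness = vertical thickness × cos δ = 12 × cos 33.35° = 10.0 m.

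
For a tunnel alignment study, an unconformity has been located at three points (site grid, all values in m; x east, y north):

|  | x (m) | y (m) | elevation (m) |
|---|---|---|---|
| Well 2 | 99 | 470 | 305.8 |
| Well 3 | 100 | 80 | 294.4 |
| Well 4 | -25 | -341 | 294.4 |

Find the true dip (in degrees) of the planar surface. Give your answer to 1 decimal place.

Two edge vectors: Well 2→Well 3 = (1, -390, -11.4), Well 2→Well 4 = (-124, -811, -11.4).
Normal n = (Well 2→Well 3) × (Well 2→Well 4) = (-4799.4, 1425, -49171).
So ∂z/∂x = −n_x/n_z = −0.09761 and ∂z/∂y = −n_y/n_z = 0.02898.
Gradient magnitude |∇z| = √(a² + b²) = √(0.00953 + 0.00084) = 0.10182.
True dip = arctan(0.10182) = 5.8°, dipping toward ESE (azimuth ≈ 107°).

5.8°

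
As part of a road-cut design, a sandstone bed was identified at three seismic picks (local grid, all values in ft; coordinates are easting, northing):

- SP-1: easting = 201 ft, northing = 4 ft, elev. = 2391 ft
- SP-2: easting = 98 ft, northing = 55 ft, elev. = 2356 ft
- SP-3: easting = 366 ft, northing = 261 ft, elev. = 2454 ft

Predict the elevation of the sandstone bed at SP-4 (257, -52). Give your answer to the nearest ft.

Two edge vectors: SP-1→SP-2 = (-103, 51, -35), SP-1→SP-3 = (165, 257, 63).
Normal n = (SP-1→SP-2) × (SP-1→SP-3) = (12208, 714, -34886).
So ∂z/∂easting = −n_x/n_z = 0.34994 and ∂z/∂northing = −n_y/n_z = 0.02047.
Intercept c from SP-1: 2391 − 70.34 − 0.08 = 2320.58.
At (257, -52): z = 89.9 − 1.1 + 2320.58 = 2409.5 ft.

2409 ft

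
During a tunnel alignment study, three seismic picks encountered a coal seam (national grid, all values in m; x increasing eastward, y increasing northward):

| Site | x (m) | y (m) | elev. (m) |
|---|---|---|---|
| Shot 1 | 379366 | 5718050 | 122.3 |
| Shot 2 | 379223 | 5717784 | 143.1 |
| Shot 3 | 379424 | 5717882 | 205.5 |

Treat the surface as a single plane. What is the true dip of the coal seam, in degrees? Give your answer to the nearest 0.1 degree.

Two edge vectors: Shot 1→Shot 2 = (-143, -266, 20.8), Shot 1→Shot 3 = (58, -168, 83.2).
Normal n = (Shot 1→Shot 2) × (Shot 1→Shot 3) = (-18636.8, 13104, 39452).
So ∂z/∂x = −n_x/n_z = 0.47239 and ∂z/∂y = −n_y/n_z = −0.33215.
Gradient magnitude |∇z| = √(a² + b²) = √(0.22315 + 0.11032) = 0.57748.
True dip = arctan(0.57748) = 30.0°, dipping toward NW (azimuth ≈ 305°).

30.0°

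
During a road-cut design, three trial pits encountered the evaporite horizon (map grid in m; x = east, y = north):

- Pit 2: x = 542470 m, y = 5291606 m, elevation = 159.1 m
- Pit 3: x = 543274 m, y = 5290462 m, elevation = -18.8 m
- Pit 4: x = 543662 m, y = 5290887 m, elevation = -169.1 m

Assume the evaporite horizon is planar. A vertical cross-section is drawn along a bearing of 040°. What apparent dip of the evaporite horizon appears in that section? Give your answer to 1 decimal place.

14.2°

Let the plane be z = a·x + b·y + c.
Pit 3−Pit 2: 804a − 1144b = −177.9;  Pit 4−Pit 2: 1192a − 719b = −328.2.
Solving gives a = −0.31512, b = −0.06596.
Unit vector along 040° is (sin 40°, cos 40°) = (0.6428, 0.7660).
Slope in that direction = a·(0.6428) + b·(0.7660) = −0.25308.
Apparent dip = arctan|0.25308| = 14.2° (true dip is 17.8°, so apparent ≤ true as expected).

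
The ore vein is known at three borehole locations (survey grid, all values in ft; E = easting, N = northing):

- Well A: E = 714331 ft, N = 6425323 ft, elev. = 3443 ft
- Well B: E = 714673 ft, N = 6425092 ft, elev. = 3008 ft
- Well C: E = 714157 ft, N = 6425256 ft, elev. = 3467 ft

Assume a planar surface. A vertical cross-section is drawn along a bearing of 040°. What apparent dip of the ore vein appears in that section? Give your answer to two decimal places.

24.98°

Two edge vectors: Well A→Well B = (342, -231, -435), Well A→Well C = (-174, -67, 24).
Normal n = (Well A→Well B) × (Well A→Well C) = (-34689, 67482, -63108).
So ∂z/∂E = −n_x/n_z = −0.54968 and ∂z/∂N = −n_y/n_z = 1.06931.
Unit vector along 040° is (sin 40°, cos 40°) = (0.6428, 0.7660).
Slope in that direction = a·(0.6428) + b·(0.7660) = 0.46581.
Apparent dip = arctan|0.46581| = 24.98° (true dip is 50.2°, so apparent ≤ true as expected).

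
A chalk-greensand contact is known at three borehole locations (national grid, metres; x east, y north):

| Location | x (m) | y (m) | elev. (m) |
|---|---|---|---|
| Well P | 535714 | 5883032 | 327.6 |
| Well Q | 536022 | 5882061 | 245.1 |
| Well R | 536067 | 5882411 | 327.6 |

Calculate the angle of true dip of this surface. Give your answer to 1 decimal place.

Let the plane be z = a·x + b·y + c.
Well Q−Well P: 308a − 971b = −82.5;  Well R−Well P: 353a − 621b = 0.
Solving gives a = 0.33818, b = 0.19223.
Gradient magnitude |∇z| = √(a² + b²) = √(0.11437 + 0.03695) = 0.38900.
True dip = arctan(0.38900) = 21.3°, dipping toward WSW (azimuth ≈ 240°).

21.3°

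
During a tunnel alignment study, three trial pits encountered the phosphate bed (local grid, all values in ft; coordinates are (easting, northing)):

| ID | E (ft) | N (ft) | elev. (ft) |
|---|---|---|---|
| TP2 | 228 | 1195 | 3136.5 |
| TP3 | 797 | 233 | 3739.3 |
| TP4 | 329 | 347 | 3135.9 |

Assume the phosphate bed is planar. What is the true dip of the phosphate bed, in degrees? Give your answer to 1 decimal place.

Two edge vectors: TP2→TP3 = (569, -962, 602.8), TP2→TP4 = (101, -848, -0.6).
Normal n = (TP2→TP3) × (TP2→TP4) = (511751.6, 61224.2, -385350).
So ∂z/∂E = −n_x/n_z = 1.32802 and ∂z/∂N = −n_y/n_z = 0.15888.
Gradient magnitude |∇z| = √(a² + b²) = √(1.76363 + 0.02524) = 1.33749.
True dip = arctan(1.33749) = 53.2°, dipping toward W (azimuth ≈ 263°).

53.2°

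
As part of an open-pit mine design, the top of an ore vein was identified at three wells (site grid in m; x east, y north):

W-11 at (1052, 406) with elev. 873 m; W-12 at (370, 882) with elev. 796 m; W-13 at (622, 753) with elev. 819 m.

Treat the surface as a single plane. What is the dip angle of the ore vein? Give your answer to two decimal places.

6.87°

Two edge vectors: W-11→W-12 = (-682, 476, -77), W-11→W-13 = (-430, 347, -54).
Normal n = (W-11→W-12) × (W-11→W-13) = (1015, -3718, -31974).
So ∂z/∂x = −n_x/n_z = 0.03174 and ∂z/∂y = −n_y/n_z = −0.11628.
Gradient magnitude |∇z| = √(a² + b²) = √(0.00101 + 0.01352) = 0.12054.
True dip = arctan(0.12054) = 6.87°, dipping toward NNW (azimuth ≈ 345°).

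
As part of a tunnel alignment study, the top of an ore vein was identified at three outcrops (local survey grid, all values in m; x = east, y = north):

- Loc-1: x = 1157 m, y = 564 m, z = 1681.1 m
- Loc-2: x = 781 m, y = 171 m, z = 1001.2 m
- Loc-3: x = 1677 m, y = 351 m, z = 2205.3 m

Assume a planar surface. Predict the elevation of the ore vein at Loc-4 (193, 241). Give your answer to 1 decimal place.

314.5 m

Let the plane be z = a·x + b·y + c.
Loc-2−Loc-1: −376a − 393b = −679.9;  Loc-3−Loc-1: 520a − 213b = 524.2.
Solving gives a = 1.233369, b = 0.550008.
Then c = 1681.1 − a·1157 − b·564 = −56.11.
At (193, 241): z = 238.0 + 132.6 − 56.11 = 314.5 m.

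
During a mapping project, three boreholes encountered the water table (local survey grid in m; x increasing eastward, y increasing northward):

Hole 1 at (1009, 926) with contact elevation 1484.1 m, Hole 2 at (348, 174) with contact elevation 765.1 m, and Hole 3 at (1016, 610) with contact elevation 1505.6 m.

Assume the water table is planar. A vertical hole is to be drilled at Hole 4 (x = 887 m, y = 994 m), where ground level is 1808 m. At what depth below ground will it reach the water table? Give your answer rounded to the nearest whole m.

465 m

Two edge vectors: Hole 1→Hole 2 = (-661, -752, -719), Hole 1→Hole 3 = (7, -316, 21.5).
Normal n = (Hole 1→Hole 2) × (Hole 1→Hole 3) = (-243372, 9178.5, 214140).
So ∂z/∂x = −n_x/n_z = 1.13651 and ∂z/∂y = −n_y/n_z = −0.04286.
Intercept c from Hole 1: 1484.1 − 1146.74 + 39.69 = 377.05.
At (887, 994): z_contact = 1008.1 − 42.6 + 377.05 = 1342.5 m.
Depth below ground = 1808 − 1342.5 = 465 m.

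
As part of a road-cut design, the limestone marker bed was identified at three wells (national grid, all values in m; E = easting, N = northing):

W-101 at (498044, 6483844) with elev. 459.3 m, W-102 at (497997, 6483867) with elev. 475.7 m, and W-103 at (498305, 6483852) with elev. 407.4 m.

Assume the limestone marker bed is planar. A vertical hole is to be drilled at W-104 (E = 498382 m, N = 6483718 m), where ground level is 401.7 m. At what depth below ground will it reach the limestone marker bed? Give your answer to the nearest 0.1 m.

Two edge vectors: W-101→W-102 = (-47, 23, 16.4), W-101→W-103 = (261, 8, -51.9).
Normal n = (W-101→W-102) × (W-101→W-103) = (-1324.9, 1841.1, -6379).
So ∂z/∂E = −n_x/n_z = −0.207697131 and ∂z/∂N = −n_y/n_z = 0.288618906.
Intercept c from W-101: 459.3 + 103442.31 − 1871359.96 = −1767458.35.
At (498382, 6483718): z_contact = −103512.51 + 1871323.59 − 1767458.35 = 352.73 m.
Depth below ground = 401.7 − 352.73 = 49.0 m.

49.0 m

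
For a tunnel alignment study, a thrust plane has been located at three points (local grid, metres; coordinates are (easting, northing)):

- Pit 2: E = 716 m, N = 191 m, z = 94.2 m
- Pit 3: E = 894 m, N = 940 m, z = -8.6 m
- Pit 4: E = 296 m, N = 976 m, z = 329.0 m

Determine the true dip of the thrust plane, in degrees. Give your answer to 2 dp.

Let the plane be z = a·E + b·N + c.
Pit 3−Pit 2: 178a + 749b = −102.8;  Pit 4−Pit 2: −420a + 785b = 234.8.
Solving gives a = −0.56473, b = −0.00304.
Gradient magnitude |∇z| = √(a² + b²) = √(0.31892 + 0.00001) = 0.56474.
True dip = arctan(0.56474) = 29.46°, dipping toward E (azimuth ≈ 090°).

29.46°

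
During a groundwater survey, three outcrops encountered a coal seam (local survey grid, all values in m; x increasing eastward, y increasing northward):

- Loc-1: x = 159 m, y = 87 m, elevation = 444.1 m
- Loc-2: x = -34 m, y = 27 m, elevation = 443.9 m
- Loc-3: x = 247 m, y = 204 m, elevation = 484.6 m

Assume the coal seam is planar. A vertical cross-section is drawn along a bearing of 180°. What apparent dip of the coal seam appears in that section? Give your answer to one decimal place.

24.3°

Let the plane be z = a·x + b·y + c.
Loc-2−Loc-1: −193a − 60b = −0.2;  Loc-3−Loc-1: 88a + 117b = 40.5.
Solving gives a = −0.13910, b = 0.45078.
Unit vector along 180° is (sin 180°, cos 180°) = (0.0000, -1.0000).
Slope in that direction = a·(0.0000) + b·(-1.0000) = −0.45078.
Apparent dip = arctan|0.45078| = 24.3° (true dip is 25.3°, so apparent ≤ true as expected).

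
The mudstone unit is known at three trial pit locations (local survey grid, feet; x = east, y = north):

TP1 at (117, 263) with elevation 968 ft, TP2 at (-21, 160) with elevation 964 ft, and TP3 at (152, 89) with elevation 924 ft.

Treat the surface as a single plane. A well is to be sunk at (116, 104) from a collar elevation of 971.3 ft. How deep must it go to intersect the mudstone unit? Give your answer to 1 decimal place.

Two edge vectors: TP1→TP2 = (-138, -103, -4), TP1→TP3 = (35, -174, -44).
Normal n = (TP1→TP2) × (TP1→TP3) = (3836, -6212, 27617).
So ∂z/∂x = −n_x/n_z = −0.13890 and ∂z/∂y = −n_y/n_z = 0.22493.
Intercept c from TP1: 968 + 16.25 − 59.16 = 925.09.
At (116, 104): z_contact = −16.11 + 23.39 + 925.09 = 932.37 ft.
Depth below ground = 971.3 − 932.37 = 38.9 ft.

38.9 ft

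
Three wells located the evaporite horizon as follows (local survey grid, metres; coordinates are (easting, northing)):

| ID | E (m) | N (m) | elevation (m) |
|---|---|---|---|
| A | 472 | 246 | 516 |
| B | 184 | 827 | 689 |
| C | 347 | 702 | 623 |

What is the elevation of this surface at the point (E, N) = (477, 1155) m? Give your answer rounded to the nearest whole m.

657 m

Let the plane be z = a·E + b·N + c.
B−A: −288a + 581b = 173;  C−A: −125a + 456b = 107.
Solving gives a = −0.28484, b = 0.15657.
Then c = 516 − a·472 − b·246 = 611.93.
At (477, 1155): z = −135.9 + 180.8 + 611.93 = 656.9 m.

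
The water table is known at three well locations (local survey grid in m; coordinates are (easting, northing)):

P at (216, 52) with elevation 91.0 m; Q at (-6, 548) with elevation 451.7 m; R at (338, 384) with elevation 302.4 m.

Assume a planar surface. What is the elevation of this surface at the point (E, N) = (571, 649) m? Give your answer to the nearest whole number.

456 m

Two edge vectors: P→Q = (-222, 496, 360.7), P→R = (122, 332, 211.4).
Normal n = (P→Q) × (P→R) = (-14898, 90936.2, -134216).
So ∂z/∂E = −n_x/n_z = −0.11100 and ∂z/∂N = −n_y/n_z = 0.67754.
Intercept c from P: 91 + 23.98 − 35.23 = 79.74.
At (571, 649): z = −63.4 + 439.7 + 79.74 = 456.1 m.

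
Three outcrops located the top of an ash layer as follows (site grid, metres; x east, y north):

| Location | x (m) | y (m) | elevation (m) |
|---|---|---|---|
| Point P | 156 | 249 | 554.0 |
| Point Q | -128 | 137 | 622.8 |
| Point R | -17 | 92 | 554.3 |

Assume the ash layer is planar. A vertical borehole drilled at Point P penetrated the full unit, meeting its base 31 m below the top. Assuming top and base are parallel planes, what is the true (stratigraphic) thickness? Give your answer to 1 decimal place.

Two edge vectors: Point P→Point Q = (-284, -112, 68.8), Point P→Point R = (-173, -157, 0.3).
Normal n = (Point P→Point Q) × (Point P→Point R) = (10768, -11817.2, 25212).
So ∂z/∂x = −n_x/n_z = −0.42710 and ∂z/∂y = −n_y/n_z = 0.46871.
|∇z| = √(a²+b²) = 0.63412, so dip δ = arctan(0.63412) = 32.38°.
True thickness = vertical thickness × cos δ = 31 × cos 32.38° = 26.2 m.

26.2 m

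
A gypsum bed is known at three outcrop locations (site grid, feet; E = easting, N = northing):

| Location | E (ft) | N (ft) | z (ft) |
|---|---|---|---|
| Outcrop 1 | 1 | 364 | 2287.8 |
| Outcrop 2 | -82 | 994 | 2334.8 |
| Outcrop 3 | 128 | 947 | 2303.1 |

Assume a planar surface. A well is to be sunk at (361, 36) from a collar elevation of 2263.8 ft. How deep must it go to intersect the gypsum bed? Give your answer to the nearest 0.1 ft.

Two edge vectors: Outcrop 1→Outcrop 2 = (-83, 630, 47), Outcrop 1→Outcrop 3 = (127, 583, 15.3).
Normal n = (Outcrop 1→Outcrop 2) × (Outcrop 1→Outcrop 3) = (-17762, 7238.9, -128399).
So ∂z/∂E = −n_x/n_z = −0.13833 and ∂z/∂N = −n_y/n_z = 0.05638.
Intercept c from Outcrop 1: 2287.8 + 0.14 − 20.52 = 2267.42.
At (361, 36): z_contact = −49.94 + 2.03 + 2267.42 = 2219.51 ft.
Depth below ground = 2263.8 − 2219.51 = 44.3 ft.

44.3 ft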